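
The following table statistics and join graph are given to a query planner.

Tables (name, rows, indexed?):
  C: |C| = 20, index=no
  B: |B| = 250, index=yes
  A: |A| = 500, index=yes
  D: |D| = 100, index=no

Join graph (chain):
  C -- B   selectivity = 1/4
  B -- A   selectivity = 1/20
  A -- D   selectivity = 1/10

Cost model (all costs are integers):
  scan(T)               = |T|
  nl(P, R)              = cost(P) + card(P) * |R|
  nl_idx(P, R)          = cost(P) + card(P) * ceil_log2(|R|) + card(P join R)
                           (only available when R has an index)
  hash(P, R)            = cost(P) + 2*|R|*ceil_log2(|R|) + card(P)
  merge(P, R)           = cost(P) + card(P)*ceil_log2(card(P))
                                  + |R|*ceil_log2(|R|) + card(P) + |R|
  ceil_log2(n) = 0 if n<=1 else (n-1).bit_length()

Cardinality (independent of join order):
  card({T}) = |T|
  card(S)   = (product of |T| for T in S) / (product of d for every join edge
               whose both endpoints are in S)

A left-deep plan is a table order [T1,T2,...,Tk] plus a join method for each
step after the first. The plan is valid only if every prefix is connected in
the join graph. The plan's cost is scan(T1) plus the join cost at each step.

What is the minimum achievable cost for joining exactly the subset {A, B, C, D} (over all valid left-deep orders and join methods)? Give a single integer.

Selinger DP over subsets of {A,B,C,D}:
  {C}: scan cost=20, card=20
  {B}: scan cost=250, card=250
  {A}: scan cost=500, card=500
  {D}: scan cost=100, card=100
  {BC}: card=1250; try (C,hash)→700, (B,nl_idx)→1430, (B,merge)→2390, (C,merge)→2620, (B,hash)→4040, (B,nl)→5020 …(+1); best=700 via (C,hash)
  {AB}: card=6250; try (B,hash)→5000, (A,merge)→7500, (B,merge)→7750, (A,nl_idx)→8750, (A,hash)→9500, (B,nl_idx)→10750 …(+2); best=5000 via (B,hash)
  {AD}: card=5000; try (D,hash)→2400, (A,merge)→5900, (A,nl_idx)→6000, (D,merge)→6300, (A,hash)→9200, (A,nl)→50100 …(+1); best=2400 via (D,hash)
  {ABC}: card=31250; try (A,hash)→10950, (C,hash)→11450, (A,merge)→20700, (A,nl_idx)→43200, (C,merge)→92620, (C,nl)→130000 …(+1); best=10950 via (A,hash)
  {ABD}: card=62500; try (B,hash)→11400, (D,hash)→12650, (B,merge)→74650, (D,merge)→93300, (B,nl_idx)→104900, (D,nl)→630000 …(+1); best=11400 via (B,hash)
  {ABCD}: card=312500; try (D,hash)→43600, (C,hash)→74100, (D,merge)→511750, (C,merge)→1074020, (C,nl)→1261400, (D,nl)→3135950; best=43600 via (D,hash)

43600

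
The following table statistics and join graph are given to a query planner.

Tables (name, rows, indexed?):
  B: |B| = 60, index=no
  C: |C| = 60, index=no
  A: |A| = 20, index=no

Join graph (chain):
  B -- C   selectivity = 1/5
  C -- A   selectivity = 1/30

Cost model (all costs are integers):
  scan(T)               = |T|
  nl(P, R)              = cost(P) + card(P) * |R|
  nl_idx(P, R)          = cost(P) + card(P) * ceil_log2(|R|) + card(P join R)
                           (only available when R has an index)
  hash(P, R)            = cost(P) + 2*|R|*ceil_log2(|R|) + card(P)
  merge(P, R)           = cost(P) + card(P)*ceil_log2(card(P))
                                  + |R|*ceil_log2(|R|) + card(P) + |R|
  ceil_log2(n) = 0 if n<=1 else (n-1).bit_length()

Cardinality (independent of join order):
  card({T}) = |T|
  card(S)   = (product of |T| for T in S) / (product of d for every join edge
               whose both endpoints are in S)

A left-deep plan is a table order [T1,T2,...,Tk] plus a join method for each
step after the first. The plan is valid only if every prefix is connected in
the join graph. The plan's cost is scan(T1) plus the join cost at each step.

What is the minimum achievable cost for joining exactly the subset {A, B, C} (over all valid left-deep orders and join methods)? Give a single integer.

1020

Selinger DP over subsets of {A,B,C}:
  {B}: scan cost=60, card=60
  {C}: scan cost=60, card=60
  {A}: scan cost=20, card=20
  {BC}: card=720; try (C,hash)→840, (B,hash)→840, (C,merge)→900, (B,merge)→900, (C,nl)→3660, (B,nl)→3660; best=840 via (C,hash)
  {AC}: card=40; try (A,hash)→320, (C,merge)→560, (A,merge)→600, (C,hash)→760, (C,nl)→1220, (A,nl)→1260; best=320 via (A,hash)
  {ABC}: card=480; try (B,merge)→1020, (B,hash)→1080, (A,hash)→1760, (B,nl)→2720, (A,merge)→8880, (A,nl)→15240; best=1020 via (B,merge)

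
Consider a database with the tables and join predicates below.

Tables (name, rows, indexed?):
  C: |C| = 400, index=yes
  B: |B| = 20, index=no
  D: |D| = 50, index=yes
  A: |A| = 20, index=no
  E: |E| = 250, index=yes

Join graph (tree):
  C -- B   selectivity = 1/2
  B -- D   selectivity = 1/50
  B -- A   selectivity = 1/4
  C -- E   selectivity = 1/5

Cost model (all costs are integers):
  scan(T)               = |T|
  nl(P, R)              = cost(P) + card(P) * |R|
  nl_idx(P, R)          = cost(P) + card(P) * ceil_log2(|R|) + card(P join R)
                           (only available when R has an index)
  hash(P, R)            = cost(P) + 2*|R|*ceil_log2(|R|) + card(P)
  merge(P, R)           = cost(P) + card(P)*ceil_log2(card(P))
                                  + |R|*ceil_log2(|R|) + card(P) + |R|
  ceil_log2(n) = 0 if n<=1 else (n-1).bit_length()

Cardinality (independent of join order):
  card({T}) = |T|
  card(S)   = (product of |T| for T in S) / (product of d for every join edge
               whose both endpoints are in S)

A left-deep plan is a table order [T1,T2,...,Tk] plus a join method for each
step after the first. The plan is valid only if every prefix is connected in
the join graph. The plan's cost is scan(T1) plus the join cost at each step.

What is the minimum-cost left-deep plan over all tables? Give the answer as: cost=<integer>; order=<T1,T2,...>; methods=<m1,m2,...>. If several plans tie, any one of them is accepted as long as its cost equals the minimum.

Selinger DP (subsets sized 1..n):
  {C}: scan cost=400, card=400
  {B}: scan cost=20, card=20
  {D}: scan cost=50, card=50
  {A}: scan cost=20, card=20
  {E}: scan cost=250, card=250
  {BC}: card=4000; try (B,hash)→1000, (C,merge)→4140, (C,nl_idx)→4200, (B,merge)→4520, (C,hash)→7240, (C,nl)→8020 …(+1); best=1000 via (B,hash)
  {CE}: card=20000; try (E,hash)→4800, (C,merge)→6500, (E,merge)→6650, (C,hash)→7700, (C,nl_idx)→22500, (E,nl_idx)→23600 …(+2); best=4800 via (E,hash)
  {BD}: card=20; try (D,nl_idx)→160, (B,hash)→300, (D,merge)→490, (B,merge)→520, (D,hash)→640, (D,nl)→1020 …(+1); best=160 via (D,nl_idx)
  {AB}: card=100; try (B,hash)→240, (A,hash)→240, (B,merge)→260, (A,merge)→260, (B,nl)→420, (A,nl)→420; best=240 via (B,hash)
  {BCD}: card=4000; try (C,merge)→4280, (C,nl_idx)→4340, (D,hash)→5600, (C,hash)→7380, (C,nl)→8160, (D,nl_idx)→29000 …(+2); best=4280 via (C,merge)
  {ABC}: card=20000; try (C,merge)→5040, (A,hash)→5200, (C,hash)→7540, (C,nl_idx)→21140, (C,nl)→40240, (A,merge)→53120 …(+1); best=5040 via (C,merge)
  {BCE}: card=200000; try (E,hash)→9000, (B,hash)→25000, (E,merge)→55250, (E,nl_idx)→233000, (B,merge)→324920, (B,nl)→404800 …(+1); best=9000 via (E,hash)
  {ABD}: card=100; try (A,hash)→380, (A,merge)→400, (A,nl)→560, (D,hash)→940, (D,nl_idx)→940, (D,merge)→1390 …(+1); best=380 via (A,hash)
  {ABCD}: card=20000; try (C,merge)→5180, (C,hash)→7680, (A,hash)→8480, (C,nl_idx)→21280, (D,hash)→25640, (C,nl)→40380 …(+5); best=5180 via (C,merge)
  {BCDE}: card=200000; try (E,hash)→12280, (E,merge)→58530, (D,hash)→209600, (E,nl_idx)→236280, (E,nl)→1004280, (D,nl_idx)→1409000 …(+2); best=12280 via (E,hash)
  {ABCE}: card=1000000; try (E,hash)→29040, (A,hash)→209200, (E,merge)→327290, (E,nl_idx)→1165040, (A,merge)→3809120, (A,nl)→4009000 …(+1); best=29040 via (E,hash)
  {ABCDE}: card=1000000; try (E,hash)→29180, (A,hash)→212480, (E,merge)→327430, (D,hash)→1029640, (E,nl_idx)→1165180, (A,merge)→3812400 …(+5); best=29180 via (E,hash)

cost=29180; order=B,D,A,C,E; methods=nl_idx,hash,merge,hash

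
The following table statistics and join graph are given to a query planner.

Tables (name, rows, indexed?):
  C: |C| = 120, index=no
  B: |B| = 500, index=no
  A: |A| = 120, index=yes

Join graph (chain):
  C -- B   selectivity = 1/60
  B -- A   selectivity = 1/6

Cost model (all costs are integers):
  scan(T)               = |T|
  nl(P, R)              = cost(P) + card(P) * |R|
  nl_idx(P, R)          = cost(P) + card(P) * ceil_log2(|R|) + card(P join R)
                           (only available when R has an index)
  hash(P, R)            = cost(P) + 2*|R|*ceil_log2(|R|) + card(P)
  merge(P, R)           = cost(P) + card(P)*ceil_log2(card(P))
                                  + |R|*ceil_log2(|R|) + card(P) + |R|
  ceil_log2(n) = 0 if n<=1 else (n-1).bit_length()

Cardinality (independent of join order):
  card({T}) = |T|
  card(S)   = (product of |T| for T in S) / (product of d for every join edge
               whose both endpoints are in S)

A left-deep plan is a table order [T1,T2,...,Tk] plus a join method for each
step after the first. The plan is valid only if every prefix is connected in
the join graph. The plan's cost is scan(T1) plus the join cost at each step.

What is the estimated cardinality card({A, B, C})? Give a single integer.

Tables in S: A(120), B(500), C(120)
Edges inside S: C-B(d=60), B-A(d=6)
numerator = 120 * 500 * 120 = 7200000
denominator = 60 * 6 = 360
card(S) = 7200000 / 360 = 20000

20000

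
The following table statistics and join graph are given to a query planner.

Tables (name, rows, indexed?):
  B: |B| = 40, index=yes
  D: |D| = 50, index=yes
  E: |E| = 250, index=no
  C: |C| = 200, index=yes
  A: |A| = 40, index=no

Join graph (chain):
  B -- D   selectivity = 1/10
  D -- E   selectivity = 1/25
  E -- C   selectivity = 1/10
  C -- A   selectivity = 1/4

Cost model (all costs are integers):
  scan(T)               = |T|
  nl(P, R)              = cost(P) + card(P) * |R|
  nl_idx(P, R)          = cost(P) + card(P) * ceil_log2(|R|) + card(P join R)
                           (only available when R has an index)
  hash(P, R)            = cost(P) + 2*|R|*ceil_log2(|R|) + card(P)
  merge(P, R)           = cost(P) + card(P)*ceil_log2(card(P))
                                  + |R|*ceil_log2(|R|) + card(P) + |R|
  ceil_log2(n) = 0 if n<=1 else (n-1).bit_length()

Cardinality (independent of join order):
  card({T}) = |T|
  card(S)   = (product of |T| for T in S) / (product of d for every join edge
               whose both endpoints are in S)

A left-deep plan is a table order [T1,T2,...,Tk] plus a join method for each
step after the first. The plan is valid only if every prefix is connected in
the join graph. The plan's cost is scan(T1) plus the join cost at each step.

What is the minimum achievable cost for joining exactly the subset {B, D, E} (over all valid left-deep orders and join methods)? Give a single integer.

Selinger DP over subsets of {B,D,E}:
  {B}: scan cost=40, card=40
  {D}: scan cost=50, card=50
  {E}: scan cost=250, card=250
  {BD}: card=200; try (D,nl_idx)→480, (B,nl_idx)→550, (B,hash)→580, (D,merge)→670, (D,hash)→680, (B,merge)→680 …(+2); best=480 via (D,nl_idx)
  {DE}: card=500; try (D,hash)→1100, (D,nl_idx)→2250, (E,merge)→2650, (D,merge)→2850, (E,hash)→4100, (E,nl)→12550 …(+1); best=1100 via (D,hash)
  {BDE}: card=2000; try (B,hash)→2080, (E,merge)→4530, (E,hash)→4680, (B,nl_idx)→6100, (B,merge)→6380, (B,nl)→21100 …(+1); best=2080 via (B,hash)

2080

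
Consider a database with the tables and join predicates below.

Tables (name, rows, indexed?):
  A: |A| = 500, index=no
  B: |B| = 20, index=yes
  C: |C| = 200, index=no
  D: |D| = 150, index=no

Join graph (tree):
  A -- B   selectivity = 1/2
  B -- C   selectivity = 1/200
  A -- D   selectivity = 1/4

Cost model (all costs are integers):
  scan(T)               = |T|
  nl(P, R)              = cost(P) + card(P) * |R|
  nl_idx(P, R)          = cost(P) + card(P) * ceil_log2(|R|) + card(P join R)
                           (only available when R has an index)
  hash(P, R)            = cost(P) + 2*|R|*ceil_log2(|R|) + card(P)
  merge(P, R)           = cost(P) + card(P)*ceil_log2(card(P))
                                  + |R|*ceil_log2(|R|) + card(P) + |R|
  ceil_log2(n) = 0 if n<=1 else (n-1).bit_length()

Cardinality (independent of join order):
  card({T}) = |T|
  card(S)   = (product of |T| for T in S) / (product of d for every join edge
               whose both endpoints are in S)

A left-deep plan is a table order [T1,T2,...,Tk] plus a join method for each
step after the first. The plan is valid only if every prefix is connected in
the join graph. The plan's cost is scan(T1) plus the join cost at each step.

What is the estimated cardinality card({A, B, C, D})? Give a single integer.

187500

Tables in S: A(500), B(20), C(200), D(150)
Edges inside S: A-B(d=2), B-C(d=200), A-D(d=4)
numerator = 500 * 20 * 200 * 150 = 300000000
denominator = 2 * 200 * 4 = 1600
card(S) = 300000000 / 1600 = 187500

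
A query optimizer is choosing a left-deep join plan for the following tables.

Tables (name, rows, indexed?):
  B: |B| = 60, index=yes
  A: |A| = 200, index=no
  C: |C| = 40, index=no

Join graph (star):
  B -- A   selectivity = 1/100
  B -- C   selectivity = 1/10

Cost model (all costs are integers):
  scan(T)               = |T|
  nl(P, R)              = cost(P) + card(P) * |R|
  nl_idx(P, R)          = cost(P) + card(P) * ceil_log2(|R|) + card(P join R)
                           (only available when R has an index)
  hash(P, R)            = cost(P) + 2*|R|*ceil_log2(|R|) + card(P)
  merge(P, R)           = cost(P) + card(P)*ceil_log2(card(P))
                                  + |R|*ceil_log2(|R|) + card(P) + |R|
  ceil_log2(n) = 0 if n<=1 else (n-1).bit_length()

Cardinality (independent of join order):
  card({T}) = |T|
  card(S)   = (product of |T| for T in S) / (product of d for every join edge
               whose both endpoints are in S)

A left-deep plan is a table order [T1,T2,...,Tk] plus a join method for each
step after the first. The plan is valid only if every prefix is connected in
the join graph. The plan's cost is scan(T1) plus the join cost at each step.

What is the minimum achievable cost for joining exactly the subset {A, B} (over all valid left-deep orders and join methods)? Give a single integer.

1120

Selinger DP over subsets of {A,B}:
  {B}: scan cost=60, card=60
  {A}: scan cost=200, card=200
  {AB}: card=120; try (B,hash)→1120, (B,nl_idx)→1520, (A,merge)→2280, (B,merge)→2420, (A,hash)→3320, (A,nl)→12060 …(+1); best=1120 via (B,hash)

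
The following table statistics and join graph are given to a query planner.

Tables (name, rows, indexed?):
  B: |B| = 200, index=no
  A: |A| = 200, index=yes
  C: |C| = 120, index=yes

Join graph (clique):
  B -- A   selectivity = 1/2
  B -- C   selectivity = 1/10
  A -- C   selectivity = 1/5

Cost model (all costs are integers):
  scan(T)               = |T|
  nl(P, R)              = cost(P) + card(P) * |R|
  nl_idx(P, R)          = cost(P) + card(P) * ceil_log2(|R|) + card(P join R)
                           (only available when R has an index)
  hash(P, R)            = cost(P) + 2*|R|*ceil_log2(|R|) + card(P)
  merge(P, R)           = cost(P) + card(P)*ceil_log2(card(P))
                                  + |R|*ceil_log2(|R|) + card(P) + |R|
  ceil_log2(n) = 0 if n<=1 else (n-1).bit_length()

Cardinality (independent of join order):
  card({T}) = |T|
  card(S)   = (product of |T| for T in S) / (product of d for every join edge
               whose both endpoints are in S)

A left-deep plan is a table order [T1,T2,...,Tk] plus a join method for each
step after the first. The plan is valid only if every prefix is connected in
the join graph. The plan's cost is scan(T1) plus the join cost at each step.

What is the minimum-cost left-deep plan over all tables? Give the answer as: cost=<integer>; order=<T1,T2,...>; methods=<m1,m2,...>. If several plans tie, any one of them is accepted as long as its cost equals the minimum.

cost=7680; order=B,C,A; methods=hash,hash

Selinger DP (subsets sized 1..n):
  {B}: scan cost=200, card=200
  {A}: scan cost=200, card=200
  {C}: scan cost=120, card=120
  {AB}: card=20000; try (B,hash)→3600, (A,hash)→3600, (B,merge)→3800, (A,merge)→3800, (A,nl_idx)→21800, (B,nl)→40200 …(+1); best=3600 via (B,hash)
  {BC}: card=2400; try (C,hash)→2080, (B,merge)→2880, (C,merge)→2960, (B,hash)→3440, (C,nl_idx)→4000, (B,nl)→24120 …(+1); best=2080 via (C,hash)
  {AC}: card=4800; try (C,hash)→2080, (A,merge)→2880, (C,merge)→2960, (A,hash)→3440, (A,nl_idx)→5880, (C,nl_idx)→6400 …(+2); best=2080 via (C,hash)
  {ABC}: card=48000; try (A,hash)→7680, (B,hash)→10080, (C,hash)→25280, (A,merge)→35080, (A,nl_idx)→69280, (B,merge)→71080 …(+5); best=7680 via (A,hash)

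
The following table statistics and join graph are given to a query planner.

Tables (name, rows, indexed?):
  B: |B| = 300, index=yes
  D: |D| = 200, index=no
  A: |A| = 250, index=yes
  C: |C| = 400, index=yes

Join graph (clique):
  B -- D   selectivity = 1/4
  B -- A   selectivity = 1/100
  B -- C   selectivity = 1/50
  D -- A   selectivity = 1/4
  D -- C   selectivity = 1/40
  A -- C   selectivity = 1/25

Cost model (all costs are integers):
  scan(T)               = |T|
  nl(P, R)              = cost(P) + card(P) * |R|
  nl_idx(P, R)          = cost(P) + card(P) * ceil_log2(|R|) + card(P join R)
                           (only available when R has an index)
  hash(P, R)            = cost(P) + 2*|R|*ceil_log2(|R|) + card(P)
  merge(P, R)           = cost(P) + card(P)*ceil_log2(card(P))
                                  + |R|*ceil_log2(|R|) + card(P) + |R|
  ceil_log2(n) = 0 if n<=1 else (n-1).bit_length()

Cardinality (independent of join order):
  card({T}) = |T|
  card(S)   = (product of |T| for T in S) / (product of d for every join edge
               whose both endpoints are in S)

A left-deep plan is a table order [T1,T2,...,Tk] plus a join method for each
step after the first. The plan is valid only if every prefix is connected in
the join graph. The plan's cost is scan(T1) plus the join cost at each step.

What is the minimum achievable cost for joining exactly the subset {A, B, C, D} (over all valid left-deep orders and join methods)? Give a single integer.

Selinger DP over subsets of {A,B,C,D}:
  {B}: scan cost=300, card=300
  {D}: scan cost=200, card=200
  {A}: scan cost=250, card=250
  {C}: scan cost=400, card=400
  {BD}: card=15000; try (D,hash)→3800, (B,merge)→5000, (D,merge)→5100, (B,hash)→5800, (B,nl_idx)→17000, (B,nl)→60200 …(+1); best=3800 via (D,hash)
  {AB}: card=750; try (B,nl_idx)→3250, (A,nl_idx)→3450, (A,hash)→4600, (B,merge)→5500, (A,merge)→5550, (B,hash)→5900 …(+2); best=3250 via (B,nl_idx)
  {BC}: card=2400; try (C,nl_idx)→5400, (B,hash)→6200, (B,nl_idx)→6400, (C,merge)→7300, (B,merge)→7400, (C,hash)→7800 …(+2); best=5400 via (C,nl_idx)
  {AD}: card=12500; try (D,hash)→3700, (A,merge)→4250, (D,merge)→4300, (A,hash)→4400, (A,nl_idx)→14300, (A,nl)→50200 …(+1); best=3700 via (D,hash)
  {CD}: card=2000; try (D,hash)→4000, (C,nl_idx)→4000, (C,merge)→6000, (D,merge)→6200, (C,hash)→7600, (C,nl)→80200 …(+1); best=4000 via (D,hash)
  {AC}: card=4000; try (A,hash)→4800, (C,merge)→6500, (C,nl_idx)→6500, (A,merge)→6650, (A,nl_idx)→7600, (C,hash)→7700 …(+2); best=4800 via (A,hash)
  {ABD}: card=9375; try (D,hash)→7200, (D,merge)→13300, (B,hash)→21600, (A,hash)→22800, (B,nl_idx)→125575, (A,nl_idx)→133175 …(+5); best=7200 via (D,hash)
  {BCD}: card=3000; try (D,hash)→11000, (B,hash)→11400, (B,nl_idx)→25000, (C,hash)→26000, (B,merge)→31000, (D,merge)→38400 …(+5); best=11000 via (D,hash)
  {ABC}: card=240; try (C,nl_idx)→10240, (C,hash)→11200, (A,hash)→11800, (B,hash)→14200, (C,merge)→15500, (A,nl_idx)→24840 …(+6); best=10240 via (C,nl_idx)
  {ACD}: card=5000; try (A,hash)→10000, (D,hash)→12000, (C,hash)→23400, (A,nl_idx)→25000, (A,merge)→30250, (D,merge)→58600 …(+5); best=10000 via (A,hash)
  {ABCD}: card=75; try (D,hash)→13680, (D,merge)→14200, (A,hash)→18000, (B,hash)→20400, (C,hash)→23775, (A,nl_idx)→35075 …(+9); best=13680 via (D,hash)

13680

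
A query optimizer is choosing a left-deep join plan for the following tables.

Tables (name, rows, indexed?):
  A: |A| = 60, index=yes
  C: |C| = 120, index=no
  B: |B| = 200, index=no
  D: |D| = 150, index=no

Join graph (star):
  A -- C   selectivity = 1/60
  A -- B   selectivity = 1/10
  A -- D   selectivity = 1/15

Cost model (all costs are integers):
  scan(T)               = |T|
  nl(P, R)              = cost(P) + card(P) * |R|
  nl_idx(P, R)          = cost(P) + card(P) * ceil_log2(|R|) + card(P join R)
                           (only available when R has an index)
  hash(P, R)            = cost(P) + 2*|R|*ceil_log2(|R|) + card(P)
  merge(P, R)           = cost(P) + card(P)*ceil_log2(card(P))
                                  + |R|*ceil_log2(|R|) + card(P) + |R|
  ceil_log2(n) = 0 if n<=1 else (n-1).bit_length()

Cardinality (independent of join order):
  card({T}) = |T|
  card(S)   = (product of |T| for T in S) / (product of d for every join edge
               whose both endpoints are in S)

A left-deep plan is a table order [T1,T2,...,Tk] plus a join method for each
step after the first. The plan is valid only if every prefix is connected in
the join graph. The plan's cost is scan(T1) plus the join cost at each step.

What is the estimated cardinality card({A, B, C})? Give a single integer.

Tables in S: A(60), B(200), C(120)
Edges inside S: A-C(d=60), A-B(d=10)
numerator = 60 * 200 * 120 = 1440000
denominator = 60 * 10 = 600
card(S) = 1440000 / 600 = 2400

2400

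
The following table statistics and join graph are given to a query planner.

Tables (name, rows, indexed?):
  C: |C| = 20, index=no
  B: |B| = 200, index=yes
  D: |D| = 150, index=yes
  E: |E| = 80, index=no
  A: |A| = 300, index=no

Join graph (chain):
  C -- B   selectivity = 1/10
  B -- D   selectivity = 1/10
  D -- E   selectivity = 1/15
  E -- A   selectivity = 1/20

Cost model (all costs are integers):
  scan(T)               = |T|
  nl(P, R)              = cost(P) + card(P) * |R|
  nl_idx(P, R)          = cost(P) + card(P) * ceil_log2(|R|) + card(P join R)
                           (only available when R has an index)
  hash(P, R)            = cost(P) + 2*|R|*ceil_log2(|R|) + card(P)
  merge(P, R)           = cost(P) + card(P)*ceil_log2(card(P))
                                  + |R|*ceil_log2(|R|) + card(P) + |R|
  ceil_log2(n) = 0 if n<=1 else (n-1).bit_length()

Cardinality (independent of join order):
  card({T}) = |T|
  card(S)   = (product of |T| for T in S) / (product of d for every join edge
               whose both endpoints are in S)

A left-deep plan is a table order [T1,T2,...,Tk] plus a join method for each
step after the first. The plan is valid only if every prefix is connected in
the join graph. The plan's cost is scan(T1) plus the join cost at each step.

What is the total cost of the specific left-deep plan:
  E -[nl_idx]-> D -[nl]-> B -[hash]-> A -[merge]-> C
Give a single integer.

step 1: scan E: cost=80, card=80
step 2: join D via nl_idx
    card(P join D) = 80*150/(15) = 800
    cost = 80 + 80*8 + 800 = 1520
step 3: join B via nl
    card(P join B) = 800*200/(10) = 16000
    cost = 1520 + 800*200 = 161520
step 4: join A via hash
    card(P join A) = 16000*300/(20) = 240000
    cost = 161520 + 2*300*9 + 16000 = 182920
step 5: join C via merge
    card(P join C) = 240000*20/(10) = 480000
    cost = 182920 + 240000*18 + 20*5 + 240000 + 20 = 4743040

4743040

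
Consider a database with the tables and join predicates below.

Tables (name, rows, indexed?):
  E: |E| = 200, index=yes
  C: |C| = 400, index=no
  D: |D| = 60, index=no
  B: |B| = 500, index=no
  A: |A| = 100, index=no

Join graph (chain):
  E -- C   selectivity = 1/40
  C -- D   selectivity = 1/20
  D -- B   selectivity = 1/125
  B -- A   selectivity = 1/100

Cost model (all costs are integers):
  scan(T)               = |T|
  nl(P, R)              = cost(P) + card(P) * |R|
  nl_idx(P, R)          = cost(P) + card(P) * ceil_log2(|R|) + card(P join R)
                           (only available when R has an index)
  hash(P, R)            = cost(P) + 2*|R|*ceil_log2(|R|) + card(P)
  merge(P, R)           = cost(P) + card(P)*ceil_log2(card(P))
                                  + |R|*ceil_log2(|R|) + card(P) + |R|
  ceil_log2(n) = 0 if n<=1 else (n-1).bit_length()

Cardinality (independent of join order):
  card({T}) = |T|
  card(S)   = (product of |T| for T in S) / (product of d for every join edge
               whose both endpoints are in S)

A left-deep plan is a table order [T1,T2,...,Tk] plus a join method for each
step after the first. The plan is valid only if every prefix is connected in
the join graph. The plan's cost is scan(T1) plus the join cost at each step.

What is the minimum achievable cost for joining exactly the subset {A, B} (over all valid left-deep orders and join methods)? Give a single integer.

Selinger DP over subsets of {A,B}:
  {B}: scan cost=500, card=500
  {A}: scan cost=100, card=100
  {AB}: card=500; try (A,hash)→2400, (B,merge)→5900, (A,merge)→6300, (B,hash)→9200, (B,nl)→50100, (A,nl)→50500; best=2400 via (A,hash)

2400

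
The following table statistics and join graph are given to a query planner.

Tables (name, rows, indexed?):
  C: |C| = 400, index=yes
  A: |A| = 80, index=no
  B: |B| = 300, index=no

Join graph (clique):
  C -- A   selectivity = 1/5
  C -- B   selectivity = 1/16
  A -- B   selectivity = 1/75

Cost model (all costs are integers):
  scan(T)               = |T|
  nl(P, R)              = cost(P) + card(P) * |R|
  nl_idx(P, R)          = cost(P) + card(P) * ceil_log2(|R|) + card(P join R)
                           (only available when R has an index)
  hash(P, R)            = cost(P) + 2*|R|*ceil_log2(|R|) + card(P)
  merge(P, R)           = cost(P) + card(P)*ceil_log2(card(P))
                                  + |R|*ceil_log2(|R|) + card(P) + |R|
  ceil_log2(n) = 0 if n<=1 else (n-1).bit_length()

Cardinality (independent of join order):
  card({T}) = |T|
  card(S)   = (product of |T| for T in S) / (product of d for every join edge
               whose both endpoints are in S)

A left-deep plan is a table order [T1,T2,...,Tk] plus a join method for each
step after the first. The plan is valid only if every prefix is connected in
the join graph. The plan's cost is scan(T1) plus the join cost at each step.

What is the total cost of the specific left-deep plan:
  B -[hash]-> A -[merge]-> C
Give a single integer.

step 1: scan B: cost=300, card=300
step 2: join A via hash
    card(P join A) = 300*80/(75) = 320
    cost = 300 + 2*80*7 + 300 = 1720
step 3: join C via merge
    card(P join C) = 320*400/(5*16) = 1600
    cost = 1720 + 320*9 + 400*9 + 320 + 400 = 8920

8920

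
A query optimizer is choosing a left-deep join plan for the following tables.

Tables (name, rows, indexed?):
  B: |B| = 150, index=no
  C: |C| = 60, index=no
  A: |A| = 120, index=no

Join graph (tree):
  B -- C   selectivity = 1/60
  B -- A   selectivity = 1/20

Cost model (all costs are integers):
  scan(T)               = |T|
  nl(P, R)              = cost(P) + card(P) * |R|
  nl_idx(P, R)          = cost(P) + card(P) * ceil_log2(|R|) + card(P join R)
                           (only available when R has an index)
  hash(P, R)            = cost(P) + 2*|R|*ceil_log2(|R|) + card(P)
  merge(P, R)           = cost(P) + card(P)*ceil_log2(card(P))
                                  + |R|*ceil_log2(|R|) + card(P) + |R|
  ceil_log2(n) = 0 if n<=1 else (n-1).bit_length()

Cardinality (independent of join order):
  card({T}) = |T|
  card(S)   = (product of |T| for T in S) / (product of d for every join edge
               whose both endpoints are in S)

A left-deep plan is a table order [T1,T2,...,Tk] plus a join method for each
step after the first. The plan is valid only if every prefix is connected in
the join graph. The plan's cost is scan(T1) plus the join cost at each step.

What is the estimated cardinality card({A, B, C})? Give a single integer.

Tables in S: A(120), B(150), C(60)
Edges inside S: B-C(d=60), B-A(d=20)
numerator = 120 * 150 * 60 = 1080000
denominator = 60 * 20 = 1200
card(S) = 1080000 / 1200 = 900

900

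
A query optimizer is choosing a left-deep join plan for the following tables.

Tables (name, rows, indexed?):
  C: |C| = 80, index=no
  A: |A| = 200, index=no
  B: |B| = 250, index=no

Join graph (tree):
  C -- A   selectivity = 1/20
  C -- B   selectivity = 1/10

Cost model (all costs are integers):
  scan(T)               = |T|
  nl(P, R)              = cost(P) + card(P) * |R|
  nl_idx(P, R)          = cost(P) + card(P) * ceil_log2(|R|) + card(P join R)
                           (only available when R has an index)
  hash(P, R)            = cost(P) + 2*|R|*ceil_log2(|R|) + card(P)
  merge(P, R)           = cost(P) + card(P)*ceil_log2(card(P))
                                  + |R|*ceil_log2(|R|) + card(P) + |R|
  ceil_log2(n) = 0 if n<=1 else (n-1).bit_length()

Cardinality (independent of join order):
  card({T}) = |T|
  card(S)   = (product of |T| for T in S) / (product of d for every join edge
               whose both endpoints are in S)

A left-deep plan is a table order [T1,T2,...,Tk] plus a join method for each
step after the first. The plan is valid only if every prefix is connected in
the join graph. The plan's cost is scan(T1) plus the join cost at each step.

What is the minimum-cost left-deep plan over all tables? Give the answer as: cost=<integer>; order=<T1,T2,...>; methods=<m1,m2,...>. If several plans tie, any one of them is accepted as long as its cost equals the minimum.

Selinger DP (subsets sized 1..n):
  {C}: scan cost=80, card=80
  {A}: scan cost=200, card=200
  {B}: scan cost=250, card=250
  {AC}: card=800; try (C,hash)→1520, (A,merge)→2520, (C,merge)→2640, (A,hash)→3360, (A,nl)→16080, (C,nl)→16200; best=1520 via (C,hash)
  {BC}: card=2000; try (C,hash)→1620, (B,merge)→2970, (C,merge)→3140, (B,hash)→4160, (B,nl)→20080, (C,nl)→20250; best=1620 via (C,hash)
  {ABC}: card=20000; try (B,hash)→6320, (A,hash)→6820, (B,merge)→12570, (A,merge)→27420, (B,nl)→201520, (A,nl)→401620; best=6320 via (B,hash)

cost=6320; order=A,C,B; methods=hash,hash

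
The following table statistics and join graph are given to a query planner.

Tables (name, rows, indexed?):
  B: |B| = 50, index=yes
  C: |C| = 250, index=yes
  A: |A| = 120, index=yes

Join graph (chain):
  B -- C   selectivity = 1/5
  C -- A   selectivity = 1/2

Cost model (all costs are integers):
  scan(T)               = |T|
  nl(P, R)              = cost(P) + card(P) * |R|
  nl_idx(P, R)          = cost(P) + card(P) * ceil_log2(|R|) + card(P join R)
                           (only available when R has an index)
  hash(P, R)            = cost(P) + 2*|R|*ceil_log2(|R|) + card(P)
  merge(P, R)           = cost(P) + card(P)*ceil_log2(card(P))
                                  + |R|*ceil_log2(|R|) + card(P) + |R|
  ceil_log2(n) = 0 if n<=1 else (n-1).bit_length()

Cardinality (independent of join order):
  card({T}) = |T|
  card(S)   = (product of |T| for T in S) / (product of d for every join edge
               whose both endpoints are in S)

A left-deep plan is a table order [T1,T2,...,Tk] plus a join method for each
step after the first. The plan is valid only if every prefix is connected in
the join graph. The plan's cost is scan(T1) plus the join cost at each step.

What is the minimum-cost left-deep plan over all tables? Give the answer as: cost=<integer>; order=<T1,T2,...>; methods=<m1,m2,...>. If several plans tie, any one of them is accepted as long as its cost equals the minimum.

Selinger DP (subsets sized 1..n):
  {B}: scan cost=50, card=50
  {C}: scan cost=250, card=250
  {A}: scan cost=120, card=120
  {BC}: card=2500; try (B,hash)→1100, (C,merge)→2650, (B,merge)→2850, (C,nl_idx)→2950, (C,hash)→4100, (B,nl_idx)→4250 …(+2); best=1100 via (B,hash)
  {AC}: card=15000; try (A,hash)→2180, (C,merge)→3330, (A,merge)→3460, (C,hash)→4240, (C,nl_idx)→16080, (A,nl_idx)→17000 …(+2); best=2180 via (A,hash)
  {ABC}: card=150000; try (A,hash)→5280, (B,hash)→17780, (A,merge)→34560, (A,nl_idx)→168600, (B,merge)→227530, (B,nl_idx)→242180 …(+2); best=5280 via (A,hash)

cost=5280; order=C,B,A; methods=hash,hash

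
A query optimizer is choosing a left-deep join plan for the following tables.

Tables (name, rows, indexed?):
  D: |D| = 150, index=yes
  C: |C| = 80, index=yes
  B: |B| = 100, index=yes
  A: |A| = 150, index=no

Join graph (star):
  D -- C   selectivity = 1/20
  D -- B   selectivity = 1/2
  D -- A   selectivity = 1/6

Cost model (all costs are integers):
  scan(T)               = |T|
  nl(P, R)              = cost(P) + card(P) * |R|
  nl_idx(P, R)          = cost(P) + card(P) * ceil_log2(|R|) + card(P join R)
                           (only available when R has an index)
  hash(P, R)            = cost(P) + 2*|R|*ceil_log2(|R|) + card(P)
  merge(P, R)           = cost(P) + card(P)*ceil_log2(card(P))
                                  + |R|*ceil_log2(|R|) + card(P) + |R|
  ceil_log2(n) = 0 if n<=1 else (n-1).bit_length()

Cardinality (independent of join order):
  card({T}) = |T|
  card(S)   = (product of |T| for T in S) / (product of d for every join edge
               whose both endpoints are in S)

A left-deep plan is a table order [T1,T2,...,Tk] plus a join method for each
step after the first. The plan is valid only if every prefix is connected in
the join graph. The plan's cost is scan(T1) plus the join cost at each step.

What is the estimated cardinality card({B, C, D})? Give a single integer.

Tables in S: B(100), C(80), D(150)
Edges inside S: D-C(d=20), D-B(d=2)
numerator = 100 * 80 * 150 = 1200000
denominator = 20 * 2 = 40
card(S) = 1200000 / 40 = 30000

30000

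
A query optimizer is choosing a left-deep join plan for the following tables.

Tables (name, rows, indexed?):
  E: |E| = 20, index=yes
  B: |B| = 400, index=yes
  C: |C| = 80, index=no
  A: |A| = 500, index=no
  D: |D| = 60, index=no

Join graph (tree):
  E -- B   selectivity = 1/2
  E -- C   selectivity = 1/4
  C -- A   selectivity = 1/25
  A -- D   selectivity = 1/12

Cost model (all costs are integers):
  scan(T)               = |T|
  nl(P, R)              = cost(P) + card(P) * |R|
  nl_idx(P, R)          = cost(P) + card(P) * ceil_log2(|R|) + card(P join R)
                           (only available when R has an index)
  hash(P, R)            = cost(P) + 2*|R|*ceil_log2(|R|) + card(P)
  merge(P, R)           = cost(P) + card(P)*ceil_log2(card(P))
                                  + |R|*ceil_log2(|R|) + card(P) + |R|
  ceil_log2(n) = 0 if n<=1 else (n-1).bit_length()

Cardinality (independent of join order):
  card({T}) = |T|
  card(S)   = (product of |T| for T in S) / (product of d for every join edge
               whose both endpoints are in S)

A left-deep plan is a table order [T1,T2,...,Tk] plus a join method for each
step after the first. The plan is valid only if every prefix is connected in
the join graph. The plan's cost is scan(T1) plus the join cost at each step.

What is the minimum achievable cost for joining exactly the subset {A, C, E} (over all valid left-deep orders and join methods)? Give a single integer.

3920

Selinger DP over subsets of {A,C,E}:
  {E}: scan cost=20, card=20
  {C}: scan cost=80, card=80
  {A}: scan cost=500, card=500
  {CE}: card=400; try (E,hash)→360, (C,merge)→780, (E,merge)→840, (E,nl_idx)→880, (C,hash)→1160, (C,nl)→1620 …(+1); best=360 via (E,hash)
  {AC}: card=1600; try (C,hash)→2120, (A,merge)→5720, (C,merge)→6140, (A,hash)→9160, (A,nl)→40080, (C,nl)→40500; best=2120 via (C,hash)
  {ACE}: card=8000; try (E,hash)→3920, (A,merge)→9360, (A,hash)→9760, (E,nl_idx)→18120, (E,merge)→21440, (E,nl)→34120 …(+1); best=3920 via (E,hash)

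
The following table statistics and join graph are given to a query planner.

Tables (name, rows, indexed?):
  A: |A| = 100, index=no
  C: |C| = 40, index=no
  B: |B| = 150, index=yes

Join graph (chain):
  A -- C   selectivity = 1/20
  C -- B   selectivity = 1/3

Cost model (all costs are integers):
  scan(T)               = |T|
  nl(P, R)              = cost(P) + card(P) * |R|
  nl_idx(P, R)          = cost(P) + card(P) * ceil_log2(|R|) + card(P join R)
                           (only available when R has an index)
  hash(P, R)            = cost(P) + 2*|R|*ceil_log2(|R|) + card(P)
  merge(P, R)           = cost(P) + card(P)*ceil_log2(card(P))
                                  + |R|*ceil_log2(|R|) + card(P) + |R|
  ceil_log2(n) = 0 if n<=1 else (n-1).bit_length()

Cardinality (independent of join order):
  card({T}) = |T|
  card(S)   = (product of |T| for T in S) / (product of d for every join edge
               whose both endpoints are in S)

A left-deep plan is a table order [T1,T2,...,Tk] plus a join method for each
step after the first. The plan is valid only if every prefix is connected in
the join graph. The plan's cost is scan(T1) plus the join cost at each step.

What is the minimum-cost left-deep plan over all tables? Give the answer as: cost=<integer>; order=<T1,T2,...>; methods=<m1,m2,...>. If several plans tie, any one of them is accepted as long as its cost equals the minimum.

cost=3280; order=A,C,B; methods=hash,hash

Selinger DP (subsets sized 1..n):
  {A}: scan cost=100, card=100
  {C}: scan cost=40, card=40
  {B}: scan cost=150, card=150
  {AC}: card=200; try (C,hash)→680, (A,merge)→1120, (C,merge)→1180, (A,hash)→1480, (A,nl)→4040, (C,nl)→4100; best=680 via (C,hash)
  {BC}: card=2000; try (C,hash)→780, (B,merge)→1670, (C,merge)→1780, (B,nl_idx)→2360, (B,hash)→2480, (B,nl)→6040 …(+1); best=780 via (C,hash)
  {ABC}: card=10000; try (B,hash)→3280, (B,merge)→3830, (A,hash)→4180, (B,nl_idx)→12280, (A,merge)→25580, (B,nl)→30680 …(+1); best=3280 via (B,hash)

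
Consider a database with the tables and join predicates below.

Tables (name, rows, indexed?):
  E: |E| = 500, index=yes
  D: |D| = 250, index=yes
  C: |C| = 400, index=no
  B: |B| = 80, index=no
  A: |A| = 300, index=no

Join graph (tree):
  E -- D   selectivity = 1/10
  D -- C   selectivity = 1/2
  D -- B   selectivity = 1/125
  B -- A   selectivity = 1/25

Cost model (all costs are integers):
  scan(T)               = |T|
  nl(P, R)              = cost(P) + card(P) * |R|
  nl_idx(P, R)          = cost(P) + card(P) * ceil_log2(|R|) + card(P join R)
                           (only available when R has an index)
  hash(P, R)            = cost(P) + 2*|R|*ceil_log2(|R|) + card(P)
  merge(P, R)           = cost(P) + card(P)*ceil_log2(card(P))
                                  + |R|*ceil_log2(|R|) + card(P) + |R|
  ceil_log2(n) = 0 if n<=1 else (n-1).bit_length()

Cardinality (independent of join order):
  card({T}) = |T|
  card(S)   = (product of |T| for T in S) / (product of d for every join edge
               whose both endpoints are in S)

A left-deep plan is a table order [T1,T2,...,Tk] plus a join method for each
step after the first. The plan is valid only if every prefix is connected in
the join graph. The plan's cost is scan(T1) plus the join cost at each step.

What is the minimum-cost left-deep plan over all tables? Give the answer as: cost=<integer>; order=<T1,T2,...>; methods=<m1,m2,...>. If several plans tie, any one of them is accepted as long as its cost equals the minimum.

Selinger DP (subsets sized 1..n):
  {E}: scan cost=500, card=500
  {D}: scan cost=250, card=250
  {C}: scan cost=400, card=400
  {B}: scan cost=80, card=80
  {A}: scan cost=300, card=300
  {DE}: card=12500; try (D,hash)→5000, (E,merge)→7500, (D,merge)→7750, (E,hash)→9500, (E,nl_idx)→15000, (D,nl_idx)→17000 …(+2); best=5000 via (D,hash)
  {CD}: card=50000; try (D,hash)→4800, (C,merge)→6500, (D,merge)→6650, (C,hash)→7700, (D,nl_idx)→53600, (C,nl)→100250 …(+1); best=4800 via (D,hash)
  {BD}: card=160; try (D,nl_idx)→880, (B,hash)→1620, (D,merge)→2970, (B,merge)→3140, (D,hash)→4160, (D,nl)→20080 …(+1); best=880 via (D,nl_idx)
  {AB}: card=960; try (B,hash)→1720, (A,merge)→3720, (B,merge)→3940, (A,hash)→5560, (A,nl)→24080, (B,nl)→24300; best=1720 via (B,hash)
  {CDE}: card=2500000; try (C,hash)→24700, (E,hash)→63800, (C,merge)→196500, (E,merge)→859800, (E,nl_idx)→2954800, (C,nl)→5005000 …(+1); best=24700 via (C,hash)
  {BDE}: card=8000; try (E,merge)→7320, (E,hash)→10040, (E,nl_idx)→10320, (B,hash)→18620, (E,nl)→80880, (B,merge)→193140 …(+1); best=7320 via (E,merge)
  {BCD}: card=32000; try (C,merge)→6320, (C,hash)→8240, (B,hash)→55920, (C,nl)→64880, (B,merge)→855440, (B,nl)→4004800; best=6320 via (C,merge)
  {ABD}: card=1920; try (A,merge)→5320, (A,hash)→6440, (D,hash)→6680, (D,nl_idx)→11320, (D,merge)→14530, (A,nl)→48880 …(+1); best=5320 via (A,merge)
  {BCDE}: card=1600000; try (C,hash)→22520, (E,hash)→47320, (C,merge)→123320, (E,merge)→523320, (E,nl_idx)→1894320, (B,hash)→2525820 …(+4); best=22520 via (C,hash)
  {ABDE}: card=96000; try (E,hash)→16240, (A,hash)→20720, (E,merge)→33360, (E,nl_idx)→118600, (A,merge)→122320, (E,nl)→965320 …(+1); best=16240 via (E,hash)
  {ABCD}: card=384000; try (C,hash)→14440, (C,merge)→32360, (A,hash)→43720, (A,merge)→521320, (C,nl)→773320, (A,nl)→9606320; best=14440 via (C,hash)
  {ABCDE}: card=19200000; try (C,hash)→119440, (E,hash)→407440, (A,hash)→1627920, (C,merge)→1748240, (E,merge)→7699440, (E,nl_idx)→22670440 …(+4); best=119440 via (C,hash)

cost=119440; order=B,D,A,E,C; methods=nl_idx,merge,hash,hash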